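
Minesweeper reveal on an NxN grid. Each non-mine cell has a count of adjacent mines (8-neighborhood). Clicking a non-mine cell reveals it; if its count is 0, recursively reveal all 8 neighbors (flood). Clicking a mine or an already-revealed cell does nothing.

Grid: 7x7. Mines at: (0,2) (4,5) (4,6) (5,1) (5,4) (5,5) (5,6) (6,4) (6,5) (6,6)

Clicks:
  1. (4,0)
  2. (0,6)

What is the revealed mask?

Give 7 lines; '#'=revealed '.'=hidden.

Click 1 (4,0) count=1: revealed 1 new [(4,0)] -> total=1
Click 2 (0,6) count=0: revealed 31 new [(0,0) (0,1) (0,3) (0,4) (0,5) (0,6) (1,0) (1,1) (1,2) (1,3) (1,4) (1,5) (1,6) (2,0) (2,1) (2,2) (2,3) (2,4) (2,5) (2,6) (3,0) (3,1) (3,2) (3,3) (3,4) (3,5) (3,6) (4,1) (4,2) (4,3) (4,4)] -> total=32

Answer: ##.####
#######
#######
#######
#####..
.......
.......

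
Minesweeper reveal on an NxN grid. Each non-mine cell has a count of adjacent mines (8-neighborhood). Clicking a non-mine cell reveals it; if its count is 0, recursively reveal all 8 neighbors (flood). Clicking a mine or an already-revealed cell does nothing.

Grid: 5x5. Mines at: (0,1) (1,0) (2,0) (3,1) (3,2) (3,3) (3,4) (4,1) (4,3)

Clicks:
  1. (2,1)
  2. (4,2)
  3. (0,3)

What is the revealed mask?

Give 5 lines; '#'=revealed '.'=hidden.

Answer: ..###
..###
.####
.....
..#..

Derivation:
Click 1 (2,1) count=4: revealed 1 new [(2,1)] -> total=1
Click 2 (4,2) count=5: revealed 1 new [(4,2)] -> total=2
Click 3 (0,3) count=0: revealed 9 new [(0,2) (0,3) (0,4) (1,2) (1,3) (1,4) (2,2) (2,3) (2,4)] -> total=11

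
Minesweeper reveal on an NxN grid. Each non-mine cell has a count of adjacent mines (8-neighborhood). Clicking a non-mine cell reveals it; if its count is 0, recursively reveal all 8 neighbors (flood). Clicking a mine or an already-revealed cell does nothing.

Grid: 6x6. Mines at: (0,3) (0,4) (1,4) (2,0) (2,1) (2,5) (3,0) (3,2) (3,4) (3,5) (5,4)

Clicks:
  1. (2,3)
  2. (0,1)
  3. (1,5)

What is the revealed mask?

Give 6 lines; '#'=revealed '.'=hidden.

Answer: ###...
###..#
...#..
......
......
......

Derivation:
Click 1 (2,3) count=3: revealed 1 new [(2,3)] -> total=1
Click 2 (0,1) count=0: revealed 6 new [(0,0) (0,1) (0,2) (1,0) (1,1) (1,2)] -> total=7
Click 3 (1,5) count=3: revealed 1 new [(1,5)] -> total=8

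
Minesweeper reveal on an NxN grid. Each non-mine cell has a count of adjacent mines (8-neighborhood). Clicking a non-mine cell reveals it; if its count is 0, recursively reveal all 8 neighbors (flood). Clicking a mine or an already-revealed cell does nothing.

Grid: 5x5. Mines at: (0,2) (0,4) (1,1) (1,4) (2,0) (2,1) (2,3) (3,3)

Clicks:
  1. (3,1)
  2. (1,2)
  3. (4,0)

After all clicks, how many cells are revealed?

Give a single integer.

Answer: 7

Derivation:
Click 1 (3,1) count=2: revealed 1 new [(3,1)] -> total=1
Click 2 (1,2) count=4: revealed 1 new [(1,2)] -> total=2
Click 3 (4,0) count=0: revealed 5 new [(3,0) (3,2) (4,0) (4,1) (4,2)] -> total=7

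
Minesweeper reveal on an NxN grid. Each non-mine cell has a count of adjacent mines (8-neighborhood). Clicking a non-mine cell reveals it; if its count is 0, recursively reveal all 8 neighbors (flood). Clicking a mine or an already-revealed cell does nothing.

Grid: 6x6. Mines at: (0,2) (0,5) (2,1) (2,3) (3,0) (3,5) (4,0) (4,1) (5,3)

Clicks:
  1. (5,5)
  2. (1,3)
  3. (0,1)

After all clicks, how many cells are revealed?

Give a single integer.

Answer: 6

Derivation:
Click 1 (5,5) count=0: revealed 4 new [(4,4) (4,5) (5,4) (5,5)] -> total=4
Click 2 (1,3) count=2: revealed 1 new [(1,3)] -> total=5
Click 3 (0,1) count=1: revealed 1 new [(0,1)] -> total=6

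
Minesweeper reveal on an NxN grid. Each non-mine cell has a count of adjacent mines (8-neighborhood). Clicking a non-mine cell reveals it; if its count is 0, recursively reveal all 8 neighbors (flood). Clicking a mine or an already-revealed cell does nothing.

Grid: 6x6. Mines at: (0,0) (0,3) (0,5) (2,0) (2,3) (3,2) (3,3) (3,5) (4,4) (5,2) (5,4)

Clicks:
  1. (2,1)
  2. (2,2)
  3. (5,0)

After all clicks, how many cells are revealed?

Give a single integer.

Answer: 8

Derivation:
Click 1 (2,1) count=2: revealed 1 new [(2,1)] -> total=1
Click 2 (2,2) count=3: revealed 1 new [(2,2)] -> total=2
Click 3 (5,0) count=0: revealed 6 new [(3,0) (3,1) (4,0) (4,1) (5,0) (5,1)] -> total=8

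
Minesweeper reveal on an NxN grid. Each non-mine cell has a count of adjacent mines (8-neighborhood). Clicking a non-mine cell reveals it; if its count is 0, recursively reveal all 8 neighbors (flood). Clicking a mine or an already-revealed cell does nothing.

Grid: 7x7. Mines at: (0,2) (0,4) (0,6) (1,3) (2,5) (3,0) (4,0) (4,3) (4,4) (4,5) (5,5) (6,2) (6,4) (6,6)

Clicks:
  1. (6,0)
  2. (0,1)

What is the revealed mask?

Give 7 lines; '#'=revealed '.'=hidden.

Click 1 (6,0) count=0: revealed 4 new [(5,0) (5,1) (6,0) (6,1)] -> total=4
Click 2 (0,1) count=1: revealed 1 new [(0,1)] -> total=5

Answer: .#.....
.......
.......
.......
.......
##.....
##.....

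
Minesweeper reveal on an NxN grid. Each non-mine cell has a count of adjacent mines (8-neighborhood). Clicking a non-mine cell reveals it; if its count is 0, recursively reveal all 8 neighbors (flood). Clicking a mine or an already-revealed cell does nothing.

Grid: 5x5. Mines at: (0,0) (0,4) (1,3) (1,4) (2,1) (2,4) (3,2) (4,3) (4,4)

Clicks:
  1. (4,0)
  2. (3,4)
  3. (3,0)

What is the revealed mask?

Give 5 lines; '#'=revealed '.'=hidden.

Click 1 (4,0) count=0: revealed 4 new [(3,0) (3,1) (4,0) (4,1)] -> total=4
Click 2 (3,4) count=3: revealed 1 new [(3,4)] -> total=5
Click 3 (3,0) count=1: revealed 0 new [(none)] -> total=5

Answer: .....
.....
.....
##..#
##...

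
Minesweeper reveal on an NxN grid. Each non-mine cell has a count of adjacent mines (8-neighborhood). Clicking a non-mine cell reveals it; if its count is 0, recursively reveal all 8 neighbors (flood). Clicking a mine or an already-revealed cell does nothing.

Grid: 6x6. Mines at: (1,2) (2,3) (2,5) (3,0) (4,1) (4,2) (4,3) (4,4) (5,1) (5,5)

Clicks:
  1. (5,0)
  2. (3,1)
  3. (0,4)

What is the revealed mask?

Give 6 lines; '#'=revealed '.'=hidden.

Answer: ...###
...###
......
.#....
......
#.....

Derivation:
Click 1 (5,0) count=2: revealed 1 new [(5,0)] -> total=1
Click 2 (3,1) count=3: revealed 1 new [(3,1)] -> total=2
Click 3 (0,4) count=0: revealed 6 new [(0,3) (0,4) (0,5) (1,3) (1,4) (1,5)] -> total=8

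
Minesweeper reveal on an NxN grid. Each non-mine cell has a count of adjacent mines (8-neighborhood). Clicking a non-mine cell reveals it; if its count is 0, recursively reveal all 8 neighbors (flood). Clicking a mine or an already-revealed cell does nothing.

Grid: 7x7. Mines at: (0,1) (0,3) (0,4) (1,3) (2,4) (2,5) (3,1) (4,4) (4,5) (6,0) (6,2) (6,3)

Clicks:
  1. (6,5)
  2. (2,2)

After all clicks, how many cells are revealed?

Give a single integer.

Answer: 7

Derivation:
Click 1 (6,5) count=0: revealed 6 new [(5,4) (5,5) (5,6) (6,4) (6,5) (6,6)] -> total=6
Click 2 (2,2) count=2: revealed 1 new [(2,2)] -> total=7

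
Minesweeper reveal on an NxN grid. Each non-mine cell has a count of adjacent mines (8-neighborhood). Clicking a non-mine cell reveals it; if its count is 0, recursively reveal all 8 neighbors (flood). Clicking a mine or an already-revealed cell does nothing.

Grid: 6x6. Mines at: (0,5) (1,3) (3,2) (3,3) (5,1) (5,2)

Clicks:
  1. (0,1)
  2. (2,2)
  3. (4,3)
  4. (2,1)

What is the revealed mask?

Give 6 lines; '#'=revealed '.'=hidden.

Answer: ###...
###...
###...
##....
##.#..
......

Derivation:
Click 1 (0,1) count=0: revealed 13 new [(0,0) (0,1) (0,2) (1,0) (1,1) (1,2) (2,0) (2,1) (2,2) (3,0) (3,1) (4,0) (4,1)] -> total=13
Click 2 (2,2) count=3: revealed 0 new [(none)] -> total=13
Click 3 (4,3) count=3: revealed 1 new [(4,3)] -> total=14
Click 4 (2,1) count=1: revealed 0 new [(none)] -> total=14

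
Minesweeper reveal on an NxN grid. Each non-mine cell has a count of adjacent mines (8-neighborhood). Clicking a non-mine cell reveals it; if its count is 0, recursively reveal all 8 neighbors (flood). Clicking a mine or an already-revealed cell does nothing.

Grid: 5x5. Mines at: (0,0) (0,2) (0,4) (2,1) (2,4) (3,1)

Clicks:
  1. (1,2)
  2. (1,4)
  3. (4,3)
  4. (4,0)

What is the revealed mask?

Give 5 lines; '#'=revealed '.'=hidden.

Answer: .....
..#.#
.....
..###
#.###

Derivation:
Click 1 (1,2) count=2: revealed 1 new [(1,2)] -> total=1
Click 2 (1,4) count=2: revealed 1 new [(1,4)] -> total=2
Click 3 (4,3) count=0: revealed 6 new [(3,2) (3,3) (3,4) (4,2) (4,3) (4,4)] -> total=8
Click 4 (4,0) count=1: revealed 1 new [(4,0)] -> total=9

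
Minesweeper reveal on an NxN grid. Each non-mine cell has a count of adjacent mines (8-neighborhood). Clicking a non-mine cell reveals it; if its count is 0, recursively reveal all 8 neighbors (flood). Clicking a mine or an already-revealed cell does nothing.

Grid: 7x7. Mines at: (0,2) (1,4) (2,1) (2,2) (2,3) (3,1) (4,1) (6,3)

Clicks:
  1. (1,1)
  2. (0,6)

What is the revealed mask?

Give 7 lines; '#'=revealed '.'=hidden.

Answer: .....##
.#...##
....###
..#####
..#####
..#####
....###

Derivation:
Click 1 (1,1) count=3: revealed 1 new [(1,1)] -> total=1
Click 2 (0,6) count=0: revealed 25 new [(0,5) (0,6) (1,5) (1,6) (2,4) (2,5) (2,6) (3,2) (3,3) (3,4) (3,5) (3,6) (4,2) (4,3) (4,4) (4,5) (4,6) (5,2) (5,3) (5,4) (5,5) (5,6) (6,4) (6,5) (6,6)] -> total=26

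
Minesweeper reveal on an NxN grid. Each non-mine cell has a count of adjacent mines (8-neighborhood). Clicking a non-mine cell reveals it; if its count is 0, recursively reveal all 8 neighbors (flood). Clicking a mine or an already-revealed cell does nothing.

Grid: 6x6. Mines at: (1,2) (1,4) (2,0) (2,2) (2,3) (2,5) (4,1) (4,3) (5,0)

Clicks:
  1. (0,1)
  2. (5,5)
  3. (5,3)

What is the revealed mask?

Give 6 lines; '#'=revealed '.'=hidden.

Click 1 (0,1) count=1: revealed 1 new [(0,1)] -> total=1
Click 2 (5,5) count=0: revealed 6 new [(3,4) (3,5) (4,4) (4,5) (5,4) (5,5)] -> total=7
Click 3 (5,3) count=1: revealed 1 new [(5,3)] -> total=8

Answer: .#....
......
......
....##
....##
...###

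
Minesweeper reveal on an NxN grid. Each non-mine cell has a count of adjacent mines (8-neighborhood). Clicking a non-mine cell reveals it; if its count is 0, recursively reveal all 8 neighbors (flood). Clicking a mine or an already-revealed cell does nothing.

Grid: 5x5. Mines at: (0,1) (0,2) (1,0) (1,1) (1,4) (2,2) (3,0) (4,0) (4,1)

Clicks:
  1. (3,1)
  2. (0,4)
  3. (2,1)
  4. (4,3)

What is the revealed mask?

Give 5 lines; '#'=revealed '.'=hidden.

Click 1 (3,1) count=4: revealed 1 new [(3,1)] -> total=1
Click 2 (0,4) count=1: revealed 1 new [(0,4)] -> total=2
Click 3 (2,1) count=4: revealed 1 new [(2,1)] -> total=3
Click 4 (4,3) count=0: revealed 8 new [(2,3) (2,4) (3,2) (3,3) (3,4) (4,2) (4,3) (4,4)] -> total=11

Answer: ....#
.....
.#.##
.####
..###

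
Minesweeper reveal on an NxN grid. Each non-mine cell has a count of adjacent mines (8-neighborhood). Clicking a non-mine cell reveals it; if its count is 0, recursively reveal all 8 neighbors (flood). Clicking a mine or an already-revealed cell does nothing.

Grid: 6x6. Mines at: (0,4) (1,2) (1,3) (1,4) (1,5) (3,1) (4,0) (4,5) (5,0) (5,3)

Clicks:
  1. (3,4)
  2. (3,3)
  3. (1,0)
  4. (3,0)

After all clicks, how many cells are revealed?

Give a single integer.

Click 1 (3,4) count=1: revealed 1 new [(3,4)] -> total=1
Click 2 (3,3) count=0: revealed 8 new [(2,2) (2,3) (2,4) (3,2) (3,3) (4,2) (4,3) (4,4)] -> total=9
Click 3 (1,0) count=0: revealed 6 new [(0,0) (0,1) (1,0) (1,1) (2,0) (2,1)] -> total=15
Click 4 (3,0) count=2: revealed 1 new [(3,0)] -> total=16

Answer: 16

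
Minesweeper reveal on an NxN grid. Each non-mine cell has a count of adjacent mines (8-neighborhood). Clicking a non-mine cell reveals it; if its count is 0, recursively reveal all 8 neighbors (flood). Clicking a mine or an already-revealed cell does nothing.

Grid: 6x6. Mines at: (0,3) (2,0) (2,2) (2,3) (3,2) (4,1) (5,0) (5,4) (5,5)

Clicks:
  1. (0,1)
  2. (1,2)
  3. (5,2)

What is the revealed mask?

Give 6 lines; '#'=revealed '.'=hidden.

Answer: ###...
###...
......
......
......
..#...

Derivation:
Click 1 (0,1) count=0: revealed 6 new [(0,0) (0,1) (0,2) (1,0) (1,1) (1,2)] -> total=6
Click 2 (1,2) count=3: revealed 0 new [(none)] -> total=6
Click 3 (5,2) count=1: revealed 1 new [(5,2)] -> total=7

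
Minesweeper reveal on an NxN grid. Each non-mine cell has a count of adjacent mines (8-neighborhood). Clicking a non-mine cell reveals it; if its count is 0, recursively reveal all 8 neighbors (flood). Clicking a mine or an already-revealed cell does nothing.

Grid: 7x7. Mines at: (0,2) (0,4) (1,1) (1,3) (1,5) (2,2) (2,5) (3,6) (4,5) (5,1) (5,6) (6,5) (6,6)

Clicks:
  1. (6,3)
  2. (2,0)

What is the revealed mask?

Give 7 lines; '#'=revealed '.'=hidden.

Answer: .......
.......
#......
..###..
..###..
..###..
..###..

Derivation:
Click 1 (6,3) count=0: revealed 12 new [(3,2) (3,3) (3,4) (4,2) (4,3) (4,4) (5,2) (5,3) (5,4) (6,2) (6,3) (6,4)] -> total=12
Click 2 (2,0) count=1: revealed 1 new [(2,0)] -> total=13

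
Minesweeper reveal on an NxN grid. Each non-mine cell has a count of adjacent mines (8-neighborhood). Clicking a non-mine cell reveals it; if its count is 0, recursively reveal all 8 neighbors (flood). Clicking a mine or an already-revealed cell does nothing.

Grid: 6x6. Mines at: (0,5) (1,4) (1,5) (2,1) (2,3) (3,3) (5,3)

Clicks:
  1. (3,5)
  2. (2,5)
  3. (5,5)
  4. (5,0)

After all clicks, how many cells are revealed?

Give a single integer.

Click 1 (3,5) count=0: revealed 8 new [(2,4) (2,5) (3,4) (3,5) (4,4) (4,5) (5,4) (5,5)] -> total=8
Click 2 (2,5) count=2: revealed 0 new [(none)] -> total=8
Click 3 (5,5) count=0: revealed 0 new [(none)] -> total=8
Click 4 (5,0) count=0: revealed 9 new [(3,0) (3,1) (3,2) (4,0) (4,1) (4,2) (5,0) (5,1) (5,2)] -> total=17

Answer: 17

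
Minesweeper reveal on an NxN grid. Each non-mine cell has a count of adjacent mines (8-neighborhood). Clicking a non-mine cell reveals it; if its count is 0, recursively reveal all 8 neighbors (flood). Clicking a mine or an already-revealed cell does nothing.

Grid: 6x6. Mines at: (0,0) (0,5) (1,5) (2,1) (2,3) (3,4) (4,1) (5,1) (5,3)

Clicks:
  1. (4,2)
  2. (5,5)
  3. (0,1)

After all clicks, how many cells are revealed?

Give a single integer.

Click 1 (4,2) count=3: revealed 1 new [(4,2)] -> total=1
Click 2 (5,5) count=0: revealed 4 new [(4,4) (4,5) (5,4) (5,5)] -> total=5
Click 3 (0,1) count=1: revealed 1 new [(0,1)] -> total=6

Answer: 6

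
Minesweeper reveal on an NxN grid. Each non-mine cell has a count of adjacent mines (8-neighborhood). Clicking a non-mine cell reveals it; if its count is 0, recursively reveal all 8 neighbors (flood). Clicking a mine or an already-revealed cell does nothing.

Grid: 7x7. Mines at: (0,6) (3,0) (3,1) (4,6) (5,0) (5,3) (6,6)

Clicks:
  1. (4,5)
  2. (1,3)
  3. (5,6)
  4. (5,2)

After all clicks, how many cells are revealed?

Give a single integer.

Click 1 (4,5) count=1: revealed 1 new [(4,5)] -> total=1
Click 2 (1,3) count=0: revealed 28 new [(0,0) (0,1) (0,2) (0,3) (0,4) (0,5) (1,0) (1,1) (1,2) (1,3) (1,4) (1,5) (1,6) (2,0) (2,1) (2,2) (2,3) (2,4) (2,5) (2,6) (3,2) (3,3) (3,4) (3,5) (3,6) (4,2) (4,3) (4,4)] -> total=29
Click 3 (5,6) count=2: revealed 1 new [(5,6)] -> total=30
Click 4 (5,2) count=1: revealed 1 new [(5,2)] -> total=31

Answer: 31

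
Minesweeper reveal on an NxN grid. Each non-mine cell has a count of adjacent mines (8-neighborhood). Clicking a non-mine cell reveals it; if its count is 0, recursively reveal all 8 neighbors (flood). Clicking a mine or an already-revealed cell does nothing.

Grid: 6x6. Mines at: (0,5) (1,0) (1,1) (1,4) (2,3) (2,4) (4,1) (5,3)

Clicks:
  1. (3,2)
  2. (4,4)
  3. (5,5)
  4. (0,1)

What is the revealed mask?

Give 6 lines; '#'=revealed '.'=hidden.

Click 1 (3,2) count=2: revealed 1 new [(3,2)] -> total=1
Click 2 (4,4) count=1: revealed 1 new [(4,4)] -> total=2
Click 3 (5,5) count=0: revealed 5 new [(3,4) (3,5) (4,5) (5,4) (5,5)] -> total=7
Click 4 (0,1) count=2: revealed 1 new [(0,1)] -> total=8

Answer: .#....
......
......
..#.##
....##
....##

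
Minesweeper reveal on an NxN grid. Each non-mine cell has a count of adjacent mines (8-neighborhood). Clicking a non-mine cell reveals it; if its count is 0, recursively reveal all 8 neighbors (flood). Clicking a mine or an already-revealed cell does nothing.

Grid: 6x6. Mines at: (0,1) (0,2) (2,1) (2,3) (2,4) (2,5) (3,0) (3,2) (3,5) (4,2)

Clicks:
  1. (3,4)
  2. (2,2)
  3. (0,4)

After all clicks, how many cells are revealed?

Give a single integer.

Answer: 8

Derivation:
Click 1 (3,4) count=4: revealed 1 new [(3,4)] -> total=1
Click 2 (2,2) count=3: revealed 1 new [(2,2)] -> total=2
Click 3 (0,4) count=0: revealed 6 new [(0,3) (0,4) (0,5) (1,3) (1,4) (1,5)] -> total=8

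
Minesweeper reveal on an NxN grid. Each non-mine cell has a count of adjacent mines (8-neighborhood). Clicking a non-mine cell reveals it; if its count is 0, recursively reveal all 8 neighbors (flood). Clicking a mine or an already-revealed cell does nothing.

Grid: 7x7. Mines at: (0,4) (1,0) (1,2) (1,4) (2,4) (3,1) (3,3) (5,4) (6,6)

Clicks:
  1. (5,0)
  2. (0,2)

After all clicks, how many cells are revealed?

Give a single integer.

Click 1 (5,0) count=0: revealed 12 new [(4,0) (4,1) (4,2) (4,3) (5,0) (5,1) (5,2) (5,3) (6,0) (6,1) (6,2) (6,3)] -> total=12
Click 2 (0,2) count=1: revealed 1 new [(0,2)] -> total=13

Answer: 13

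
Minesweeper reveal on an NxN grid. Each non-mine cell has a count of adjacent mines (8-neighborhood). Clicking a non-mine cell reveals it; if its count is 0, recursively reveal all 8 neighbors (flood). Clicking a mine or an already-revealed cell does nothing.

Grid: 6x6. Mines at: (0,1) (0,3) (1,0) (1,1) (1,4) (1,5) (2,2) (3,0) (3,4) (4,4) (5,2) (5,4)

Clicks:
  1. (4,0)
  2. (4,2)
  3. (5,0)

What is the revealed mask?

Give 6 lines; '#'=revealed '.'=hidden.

Click 1 (4,0) count=1: revealed 1 new [(4,0)] -> total=1
Click 2 (4,2) count=1: revealed 1 new [(4,2)] -> total=2
Click 3 (5,0) count=0: revealed 3 new [(4,1) (5,0) (5,1)] -> total=5

Answer: ......
......
......
......
###...
##....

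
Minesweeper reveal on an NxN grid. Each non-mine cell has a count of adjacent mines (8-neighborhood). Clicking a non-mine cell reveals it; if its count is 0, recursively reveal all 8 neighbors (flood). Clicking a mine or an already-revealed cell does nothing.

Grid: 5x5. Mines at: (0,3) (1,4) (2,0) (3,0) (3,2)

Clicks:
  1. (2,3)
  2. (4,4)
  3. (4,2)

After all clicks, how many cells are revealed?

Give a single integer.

Click 1 (2,3) count=2: revealed 1 new [(2,3)] -> total=1
Click 2 (4,4) count=0: revealed 5 new [(2,4) (3,3) (3,4) (4,3) (4,4)] -> total=6
Click 3 (4,2) count=1: revealed 1 new [(4,2)] -> total=7

Answer: 7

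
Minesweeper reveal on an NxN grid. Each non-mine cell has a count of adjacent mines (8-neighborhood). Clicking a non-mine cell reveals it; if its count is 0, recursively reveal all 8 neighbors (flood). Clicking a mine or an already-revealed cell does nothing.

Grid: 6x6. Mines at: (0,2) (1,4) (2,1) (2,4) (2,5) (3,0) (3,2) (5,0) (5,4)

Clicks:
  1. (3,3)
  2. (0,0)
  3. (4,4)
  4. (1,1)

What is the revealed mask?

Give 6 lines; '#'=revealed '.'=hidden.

Answer: ##....
##....
......
...#..
....#.
......

Derivation:
Click 1 (3,3) count=2: revealed 1 new [(3,3)] -> total=1
Click 2 (0,0) count=0: revealed 4 new [(0,0) (0,1) (1,0) (1,1)] -> total=5
Click 3 (4,4) count=1: revealed 1 new [(4,4)] -> total=6
Click 4 (1,1) count=2: revealed 0 new [(none)] -> total=6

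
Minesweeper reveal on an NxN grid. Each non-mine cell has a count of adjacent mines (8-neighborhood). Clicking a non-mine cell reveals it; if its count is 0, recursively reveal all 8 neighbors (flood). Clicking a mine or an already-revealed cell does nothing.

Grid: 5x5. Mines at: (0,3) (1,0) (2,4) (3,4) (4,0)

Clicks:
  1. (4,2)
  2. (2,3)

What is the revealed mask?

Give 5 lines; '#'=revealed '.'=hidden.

Answer: .....
.###.
.###.
.###.
.###.

Derivation:
Click 1 (4,2) count=0: revealed 12 new [(1,1) (1,2) (1,3) (2,1) (2,2) (2,3) (3,1) (3,2) (3,3) (4,1) (4,2) (4,3)] -> total=12
Click 2 (2,3) count=2: revealed 0 new [(none)] -> total=12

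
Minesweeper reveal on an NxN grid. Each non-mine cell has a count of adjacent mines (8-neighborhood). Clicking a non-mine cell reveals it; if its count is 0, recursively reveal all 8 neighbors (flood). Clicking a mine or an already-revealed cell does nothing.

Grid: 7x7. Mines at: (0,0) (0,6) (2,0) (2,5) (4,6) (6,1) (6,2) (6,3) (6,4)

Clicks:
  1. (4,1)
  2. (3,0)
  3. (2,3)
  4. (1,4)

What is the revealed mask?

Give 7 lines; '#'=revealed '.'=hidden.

Click 1 (4,1) count=0: revealed 32 new [(0,1) (0,2) (0,3) (0,4) (0,5) (1,1) (1,2) (1,3) (1,4) (1,5) (2,1) (2,2) (2,3) (2,4) (3,0) (3,1) (3,2) (3,3) (3,4) (3,5) (4,0) (4,1) (4,2) (4,3) (4,4) (4,5) (5,0) (5,1) (5,2) (5,3) (5,4) (5,5)] -> total=32
Click 2 (3,0) count=1: revealed 0 new [(none)] -> total=32
Click 3 (2,3) count=0: revealed 0 new [(none)] -> total=32
Click 4 (1,4) count=1: revealed 0 new [(none)] -> total=32

Answer: .#####.
.#####.
.####..
######.
######.
######.
.......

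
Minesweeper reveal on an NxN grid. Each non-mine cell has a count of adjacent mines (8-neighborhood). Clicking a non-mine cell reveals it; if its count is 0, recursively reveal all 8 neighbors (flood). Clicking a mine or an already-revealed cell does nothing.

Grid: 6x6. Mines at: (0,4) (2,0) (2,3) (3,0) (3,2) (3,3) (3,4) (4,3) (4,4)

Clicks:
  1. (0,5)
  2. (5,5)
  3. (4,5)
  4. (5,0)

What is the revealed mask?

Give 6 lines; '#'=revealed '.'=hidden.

Click 1 (0,5) count=1: revealed 1 new [(0,5)] -> total=1
Click 2 (5,5) count=1: revealed 1 new [(5,5)] -> total=2
Click 3 (4,5) count=2: revealed 1 new [(4,5)] -> total=3
Click 4 (5,0) count=0: revealed 6 new [(4,0) (4,1) (4,2) (5,0) (5,1) (5,2)] -> total=9

Answer: .....#
......
......
......
###..#
###..#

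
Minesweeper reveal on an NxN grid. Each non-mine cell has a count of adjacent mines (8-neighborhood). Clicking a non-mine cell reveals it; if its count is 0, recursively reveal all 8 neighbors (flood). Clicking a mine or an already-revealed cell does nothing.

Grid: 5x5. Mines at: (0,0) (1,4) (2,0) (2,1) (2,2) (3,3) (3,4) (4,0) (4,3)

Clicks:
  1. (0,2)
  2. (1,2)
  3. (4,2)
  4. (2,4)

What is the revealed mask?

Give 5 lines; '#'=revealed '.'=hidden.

Answer: .###.
.###.
....#
.....
..#..

Derivation:
Click 1 (0,2) count=0: revealed 6 new [(0,1) (0,2) (0,3) (1,1) (1,2) (1,3)] -> total=6
Click 2 (1,2) count=2: revealed 0 new [(none)] -> total=6
Click 3 (4,2) count=2: revealed 1 new [(4,2)] -> total=7
Click 4 (2,4) count=3: revealed 1 new [(2,4)] -> total=8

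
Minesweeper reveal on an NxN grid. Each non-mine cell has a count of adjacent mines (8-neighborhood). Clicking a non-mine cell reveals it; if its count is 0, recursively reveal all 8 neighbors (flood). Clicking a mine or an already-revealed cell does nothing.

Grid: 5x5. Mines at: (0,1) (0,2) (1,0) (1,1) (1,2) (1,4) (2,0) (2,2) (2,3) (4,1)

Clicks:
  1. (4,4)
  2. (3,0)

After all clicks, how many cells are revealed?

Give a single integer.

Click 1 (4,4) count=0: revealed 6 new [(3,2) (3,3) (3,4) (4,2) (4,3) (4,4)] -> total=6
Click 2 (3,0) count=2: revealed 1 new [(3,0)] -> total=7

Answer: 7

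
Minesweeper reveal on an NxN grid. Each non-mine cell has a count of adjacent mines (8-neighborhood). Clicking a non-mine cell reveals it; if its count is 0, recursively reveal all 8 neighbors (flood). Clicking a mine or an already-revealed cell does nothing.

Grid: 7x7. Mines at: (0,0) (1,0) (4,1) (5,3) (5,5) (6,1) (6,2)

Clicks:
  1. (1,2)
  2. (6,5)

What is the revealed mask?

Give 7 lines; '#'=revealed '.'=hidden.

Click 1 (1,2) count=0: revealed 29 new [(0,1) (0,2) (0,3) (0,4) (0,5) (0,6) (1,1) (1,2) (1,3) (1,4) (1,5) (1,6) (2,1) (2,2) (2,3) (2,4) (2,5) (2,6) (3,1) (3,2) (3,3) (3,4) (3,5) (3,6) (4,2) (4,3) (4,4) (4,5) (4,6)] -> total=29
Click 2 (6,5) count=1: revealed 1 new [(6,5)] -> total=30

Answer: .######
.######
.######
.######
..#####
.......
.....#.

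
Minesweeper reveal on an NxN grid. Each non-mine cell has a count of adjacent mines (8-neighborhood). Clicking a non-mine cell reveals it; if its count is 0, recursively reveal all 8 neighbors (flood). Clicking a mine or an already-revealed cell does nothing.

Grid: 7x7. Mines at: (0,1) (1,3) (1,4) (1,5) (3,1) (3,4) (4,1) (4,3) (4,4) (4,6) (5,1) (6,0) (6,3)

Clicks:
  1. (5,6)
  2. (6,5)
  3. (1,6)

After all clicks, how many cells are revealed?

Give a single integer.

Click 1 (5,6) count=1: revealed 1 new [(5,6)] -> total=1
Click 2 (6,5) count=0: revealed 5 new [(5,4) (5,5) (6,4) (6,5) (6,6)] -> total=6
Click 3 (1,6) count=1: revealed 1 new [(1,6)] -> total=7

Answer: 7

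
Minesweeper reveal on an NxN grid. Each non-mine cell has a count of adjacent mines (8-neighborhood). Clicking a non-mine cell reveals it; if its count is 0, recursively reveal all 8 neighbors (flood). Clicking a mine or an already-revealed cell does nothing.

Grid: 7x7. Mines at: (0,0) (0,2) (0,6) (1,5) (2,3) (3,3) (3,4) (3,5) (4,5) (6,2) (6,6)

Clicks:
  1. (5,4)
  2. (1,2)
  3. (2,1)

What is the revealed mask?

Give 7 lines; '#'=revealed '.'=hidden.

Click 1 (5,4) count=1: revealed 1 new [(5,4)] -> total=1
Click 2 (1,2) count=2: revealed 1 new [(1,2)] -> total=2
Click 3 (2,1) count=0: revealed 16 new [(1,0) (1,1) (2,0) (2,1) (2,2) (3,0) (3,1) (3,2) (4,0) (4,1) (4,2) (5,0) (5,1) (5,2) (6,0) (6,1)] -> total=18

Answer: .......
###....
###....
###....
###....
###.#..
##.....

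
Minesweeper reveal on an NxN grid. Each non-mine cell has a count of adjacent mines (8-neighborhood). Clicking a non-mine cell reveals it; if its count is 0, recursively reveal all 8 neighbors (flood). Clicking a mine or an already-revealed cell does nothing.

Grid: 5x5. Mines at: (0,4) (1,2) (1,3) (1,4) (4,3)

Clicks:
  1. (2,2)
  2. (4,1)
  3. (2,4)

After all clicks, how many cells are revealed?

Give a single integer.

Click 1 (2,2) count=2: revealed 1 new [(2,2)] -> total=1
Click 2 (4,1) count=0: revealed 12 new [(0,0) (0,1) (1,0) (1,1) (2,0) (2,1) (3,0) (3,1) (3,2) (4,0) (4,1) (4,2)] -> total=13
Click 3 (2,4) count=2: revealed 1 new [(2,4)] -> total=14

Answer: 14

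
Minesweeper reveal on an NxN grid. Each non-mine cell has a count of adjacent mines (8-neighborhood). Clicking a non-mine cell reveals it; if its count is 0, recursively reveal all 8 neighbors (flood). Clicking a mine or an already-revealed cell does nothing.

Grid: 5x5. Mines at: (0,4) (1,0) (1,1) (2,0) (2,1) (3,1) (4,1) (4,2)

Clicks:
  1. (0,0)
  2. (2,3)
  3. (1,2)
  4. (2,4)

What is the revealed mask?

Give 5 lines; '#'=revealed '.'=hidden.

Click 1 (0,0) count=2: revealed 1 new [(0,0)] -> total=1
Click 2 (2,3) count=0: revealed 11 new [(1,2) (1,3) (1,4) (2,2) (2,3) (2,4) (3,2) (3,3) (3,4) (4,3) (4,4)] -> total=12
Click 3 (1,2) count=2: revealed 0 new [(none)] -> total=12
Click 4 (2,4) count=0: revealed 0 new [(none)] -> total=12

Answer: #....
..###
..###
..###
...##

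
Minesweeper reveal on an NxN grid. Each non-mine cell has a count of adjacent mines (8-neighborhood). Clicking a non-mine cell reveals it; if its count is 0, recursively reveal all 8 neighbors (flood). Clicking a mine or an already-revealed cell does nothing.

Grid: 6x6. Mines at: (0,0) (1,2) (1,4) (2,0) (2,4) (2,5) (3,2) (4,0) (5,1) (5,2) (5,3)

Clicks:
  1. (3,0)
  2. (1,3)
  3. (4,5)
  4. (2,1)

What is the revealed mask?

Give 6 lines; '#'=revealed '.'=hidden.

Click 1 (3,0) count=2: revealed 1 new [(3,0)] -> total=1
Click 2 (1,3) count=3: revealed 1 new [(1,3)] -> total=2
Click 3 (4,5) count=0: revealed 6 new [(3,4) (3,5) (4,4) (4,5) (5,4) (5,5)] -> total=8
Click 4 (2,1) count=3: revealed 1 new [(2,1)] -> total=9

Answer: ......
...#..
.#....
#...##
....##
....##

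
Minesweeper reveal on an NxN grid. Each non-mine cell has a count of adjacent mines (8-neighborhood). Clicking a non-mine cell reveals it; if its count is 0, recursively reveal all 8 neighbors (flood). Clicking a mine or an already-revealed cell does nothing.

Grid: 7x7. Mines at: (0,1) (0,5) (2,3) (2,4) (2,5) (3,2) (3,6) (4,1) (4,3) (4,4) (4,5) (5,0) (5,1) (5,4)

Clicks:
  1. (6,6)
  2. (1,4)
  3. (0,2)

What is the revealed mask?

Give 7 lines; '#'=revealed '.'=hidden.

Click 1 (6,6) count=0: revealed 4 new [(5,5) (5,6) (6,5) (6,6)] -> total=4
Click 2 (1,4) count=4: revealed 1 new [(1,4)] -> total=5
Click 3 (0,2) count=1: revealed 1 new [(0,2)] -> total=6

Answer: ..#....
....#..
.......
.......
.......
.....##
.....##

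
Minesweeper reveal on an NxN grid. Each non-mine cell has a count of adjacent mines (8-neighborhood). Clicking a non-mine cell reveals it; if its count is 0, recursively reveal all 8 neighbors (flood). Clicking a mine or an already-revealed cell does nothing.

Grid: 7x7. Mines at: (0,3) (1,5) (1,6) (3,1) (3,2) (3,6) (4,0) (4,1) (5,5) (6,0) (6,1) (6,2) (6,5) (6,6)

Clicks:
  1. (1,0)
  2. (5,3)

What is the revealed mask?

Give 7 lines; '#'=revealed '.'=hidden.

Answer: ###....
###....
###....
.......
.......
...#...
.......

Derivation:
Click 1 (1,0) count=0: revealed 9 new [(0,0) (0,1) (0,2) (1,0) (1,1) (1,2) (2,0) (2,1) (2,2)] -> total=9
Click 2 (5,3) count=1: revealed 1 new [(5,3)] -> total=10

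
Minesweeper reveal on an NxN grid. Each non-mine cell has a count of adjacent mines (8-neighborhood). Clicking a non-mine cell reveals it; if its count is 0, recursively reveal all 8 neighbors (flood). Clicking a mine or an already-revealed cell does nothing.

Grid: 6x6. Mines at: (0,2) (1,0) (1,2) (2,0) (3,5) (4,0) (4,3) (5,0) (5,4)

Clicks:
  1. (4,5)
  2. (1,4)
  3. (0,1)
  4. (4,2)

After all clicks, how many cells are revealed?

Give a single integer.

Click 1 (4,5) count=2: revealed 1 new [(4,5)] -> total=1
Click 2 (1,4) count=0: revealed 9 new [(0,3) (0,4) (0,5) (1,3) (1,4) (1,5) (2,3) (2,4) (2,5)] -> total=10
Click 3 (0,1) count=3: revealed 1 new [(0,1)] -> total=11
Click 4 (4,2) count=1: revealed 1 new [(4,2)] -> total=12

Answer: 12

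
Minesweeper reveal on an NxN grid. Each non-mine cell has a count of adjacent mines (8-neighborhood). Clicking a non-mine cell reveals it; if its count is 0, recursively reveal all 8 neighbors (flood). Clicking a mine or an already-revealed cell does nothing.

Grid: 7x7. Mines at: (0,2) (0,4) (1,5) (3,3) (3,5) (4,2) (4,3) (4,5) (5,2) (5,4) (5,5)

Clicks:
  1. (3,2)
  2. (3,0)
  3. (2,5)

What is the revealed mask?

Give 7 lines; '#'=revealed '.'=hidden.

Answer: ##.....
###....
###..#.
###....
##.....
##.....
##.....

Derivation:
Click 1 (3,2) count=3: revealed 1 new [(3,2)] -> total=1
Click 2 (3,0) count=0: revealed 16 new [(0,0) (0,1) (1,0) (1,1) (1,2) (2,0) (2,1) (2,2) (3,0) (3,1) (4,0) (4,1) (5,0) (5,1) (6,0) (6,1)] -> total=17
Click 3 (2,5) count=2: revealed 1 new [(2,5)] -> total=18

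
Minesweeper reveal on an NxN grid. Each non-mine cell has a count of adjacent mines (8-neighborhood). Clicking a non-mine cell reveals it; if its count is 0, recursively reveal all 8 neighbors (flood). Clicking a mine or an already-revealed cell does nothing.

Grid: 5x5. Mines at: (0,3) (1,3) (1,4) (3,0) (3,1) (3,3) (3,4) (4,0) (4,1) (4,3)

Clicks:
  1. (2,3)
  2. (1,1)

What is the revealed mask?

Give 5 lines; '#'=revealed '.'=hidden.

Answer: ###..
###..
####.
.....
.....

Derivation:
Click 1 (2,3) count=4: revealed 1 new [(2,3)] -> total=1
Click 2 (1,1) count=0: revealed 9 new [(0,0) (0,1) (0,2) (1,0) (1,1) (1,2) (2,0) (2,1) (2,2)] -> total=10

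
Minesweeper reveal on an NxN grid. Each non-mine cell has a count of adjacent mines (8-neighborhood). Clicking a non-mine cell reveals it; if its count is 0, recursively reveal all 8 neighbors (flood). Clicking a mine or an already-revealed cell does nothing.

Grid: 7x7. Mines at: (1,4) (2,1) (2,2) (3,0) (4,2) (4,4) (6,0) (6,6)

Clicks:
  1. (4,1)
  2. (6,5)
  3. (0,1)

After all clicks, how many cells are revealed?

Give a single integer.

Answer: 10

Derivation:
Click 1 (4,1) count=2: revealed 1 new [(4,1)] -> total=1
Click 2 (6,5) count=1: revealed 1 new [(6,5)] -> total=2
Click 3 (0,1) count=0: revealed 8 new [(0,0) (0,1) (0,2) (0,3) (1,0) (1,1) (1,2) (1,3)] -> total=10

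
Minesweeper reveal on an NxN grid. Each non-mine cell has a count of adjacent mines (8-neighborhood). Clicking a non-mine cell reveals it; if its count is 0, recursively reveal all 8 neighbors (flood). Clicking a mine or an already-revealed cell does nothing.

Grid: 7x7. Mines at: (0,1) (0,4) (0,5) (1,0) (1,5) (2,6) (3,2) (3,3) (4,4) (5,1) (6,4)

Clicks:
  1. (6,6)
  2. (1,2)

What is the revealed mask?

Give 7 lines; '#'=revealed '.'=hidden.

Click 1 (6,6) count=0: revealed 8 new [(3,5) (3,6) (4,5) (4,6) (5,5) (5,6) (6,5) (6,6)] -> total=8
Click 2 (1,2) count=1: revealed 1 new [(1,2)] -> total=9

Answer: .......
..#....
.......
.....##
.....##
.....##
.....##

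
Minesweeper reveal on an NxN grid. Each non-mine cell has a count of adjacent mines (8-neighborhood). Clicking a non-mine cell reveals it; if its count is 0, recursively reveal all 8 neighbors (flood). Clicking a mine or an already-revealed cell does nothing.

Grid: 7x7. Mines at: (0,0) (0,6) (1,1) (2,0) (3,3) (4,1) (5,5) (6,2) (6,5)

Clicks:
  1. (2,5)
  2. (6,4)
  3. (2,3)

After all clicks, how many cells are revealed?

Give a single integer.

Click 1 (2,5) count=0: revealed 20 new [(0,2) (0,3) (0,4) (0,5) (1,2) (1,3) (1,4) (1,5) (1,6) (2,2) (2,3) (2,4) (2,5) (2,6) (3,4) (3,5) (3,6) (4,4) (4,5) (4,6)] -> total=20
Click 2 (6,4) count=2: revealed 1 new [(6,4)] -> total=21
Click 3 (2,3) count=1: revealed 0 new [(none)] -> total=21

Answer: 21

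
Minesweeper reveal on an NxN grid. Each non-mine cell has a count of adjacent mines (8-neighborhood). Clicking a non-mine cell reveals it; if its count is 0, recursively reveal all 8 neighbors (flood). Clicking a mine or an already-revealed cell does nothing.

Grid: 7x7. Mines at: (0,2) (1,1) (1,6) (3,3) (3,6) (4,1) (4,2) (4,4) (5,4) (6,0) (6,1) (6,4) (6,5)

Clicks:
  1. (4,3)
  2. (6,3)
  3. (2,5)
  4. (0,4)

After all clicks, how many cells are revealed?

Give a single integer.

Answer: 11

Derivation:
Click 1 (4,3) count=4: revealed 1 new [(4,3)] -> total=1
Click 2 (6,3) count=2: revealed 1 new [(6,3)] -> total=2
Click 3 (2,5) count=2: revealed 1 new [(2,5)] -> total=3
Click 4 (0,4) count=0: revealed 8 new [(0,3) (0,4) (0,5) (1,3) (1,4) (1,5) (2,3) (2,4)] -> total=11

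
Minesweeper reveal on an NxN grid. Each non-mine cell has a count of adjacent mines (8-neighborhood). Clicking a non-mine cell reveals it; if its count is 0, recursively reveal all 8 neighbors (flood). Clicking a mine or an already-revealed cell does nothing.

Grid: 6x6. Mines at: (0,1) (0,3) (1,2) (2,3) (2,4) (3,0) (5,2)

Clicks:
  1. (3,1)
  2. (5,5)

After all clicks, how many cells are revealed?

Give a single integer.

Click 1 (3,1) count=1: revealed 1 new [(3,1)] -> total=1
Click 2 (5,5) count=0: revealed 9 new [(3,3) (3,4) (3,5) (4,3) (4,4) (4,5) (5,3) (5,4) (5,5)] -> total=10

Answer: 10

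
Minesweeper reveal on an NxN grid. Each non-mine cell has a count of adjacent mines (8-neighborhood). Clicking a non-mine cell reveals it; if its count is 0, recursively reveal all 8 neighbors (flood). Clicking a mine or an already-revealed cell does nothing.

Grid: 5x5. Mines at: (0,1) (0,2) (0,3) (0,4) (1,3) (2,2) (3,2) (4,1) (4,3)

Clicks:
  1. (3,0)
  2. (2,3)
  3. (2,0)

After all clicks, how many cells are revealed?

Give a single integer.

Click 1 (3,0) count=1: revealed 1 new [(3,0)] -> total=1
Click 2 (2,3) count=3: revealed 1 new [(2,3)] -> total=2
Click 3 (2,0) count=0: revealed 5 new [(1,0) (1,1) (2,0) (2,1) (3,1)] -> total=7

Answer: 7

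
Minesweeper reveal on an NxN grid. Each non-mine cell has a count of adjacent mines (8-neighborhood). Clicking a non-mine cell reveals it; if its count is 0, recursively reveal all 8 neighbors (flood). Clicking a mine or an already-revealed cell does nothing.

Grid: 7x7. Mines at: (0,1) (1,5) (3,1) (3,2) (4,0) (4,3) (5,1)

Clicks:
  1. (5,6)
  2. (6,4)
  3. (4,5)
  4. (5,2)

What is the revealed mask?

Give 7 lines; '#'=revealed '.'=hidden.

Click 1 (5,6) count=0: revealed 19 new [(2,4) (2,5) (2,6) (3,4) (3,5) (3,6) (4,4) (4,5) (4,6) (5,2) (5,3) (5,4) (5,5) (5,6) (6,2) (6,3) (6,4) (6,5) (6,6)] -> total=19
Click 2 (6,4) count=0: revealed 0 new [(none)] -> total=19
Click 3 (4,5) count=0: revealed 0 new [(none)] -> total=19
Click 4 (5,2) count=2: revealed 0 new [(none)] -> total=19

Answer: .......
.......
....###
....###
....###
..#####
..#####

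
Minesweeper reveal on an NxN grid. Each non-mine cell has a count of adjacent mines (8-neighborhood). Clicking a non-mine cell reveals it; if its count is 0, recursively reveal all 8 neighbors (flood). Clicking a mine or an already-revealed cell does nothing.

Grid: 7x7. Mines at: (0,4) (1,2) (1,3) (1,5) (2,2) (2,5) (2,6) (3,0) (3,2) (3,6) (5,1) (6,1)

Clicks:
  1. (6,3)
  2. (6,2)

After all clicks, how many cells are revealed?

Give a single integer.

Click 1 (6,3) count=0: revealed 18 new [(3,3) (3,4) (3,5) (4,2) (4,3) (4,4) (4,5) (4,6) (5,2) (5,3) (5,4) (5,5) (5,6) (6,2) (6,3) (6,4) (6,5) (6,6)] -> total=18
Click 2 (6,2) count=2: revealed 0 new [(none)] -> total=18

Answer: 18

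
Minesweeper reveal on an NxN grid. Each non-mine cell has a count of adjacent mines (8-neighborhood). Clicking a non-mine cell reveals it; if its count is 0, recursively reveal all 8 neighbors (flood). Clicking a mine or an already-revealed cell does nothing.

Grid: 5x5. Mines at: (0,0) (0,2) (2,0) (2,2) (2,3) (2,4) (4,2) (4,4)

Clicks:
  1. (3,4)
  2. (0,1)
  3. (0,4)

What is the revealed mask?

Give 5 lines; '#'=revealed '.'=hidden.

Click 1 (3,4) count=3: revealed 1 new [(3,4)] -> total=1
Click 2 (0,1) count=2: revealed 1 new [(0,1)] -> total=2
Click 3 (0,4) count=0: revealed 4 new [(0,3) (0,4) (1,3) (1,4)] -> total=6

Answer: .#.##
...##
.....
....#
.....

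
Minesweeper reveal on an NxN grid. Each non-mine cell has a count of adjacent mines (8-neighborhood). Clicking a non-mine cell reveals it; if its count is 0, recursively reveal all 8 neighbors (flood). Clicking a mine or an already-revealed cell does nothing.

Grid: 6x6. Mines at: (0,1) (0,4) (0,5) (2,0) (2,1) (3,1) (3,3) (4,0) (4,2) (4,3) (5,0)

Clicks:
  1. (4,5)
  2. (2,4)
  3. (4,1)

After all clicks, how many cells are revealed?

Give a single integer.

Click 1 (4,5) count=0: revealed 10 new [(1,4) (1,5) (2,4) (2,5) (3,4) (3,5) (4,4) (4,5) (5,4) (5,5)] -> total=10
Click 2 (2,4) count=1: revealed 0 new [(none)] -> total=10
Click 3 (4,1) count=4: revealed 1 new [(4,1)] -> total=11

Answer: 11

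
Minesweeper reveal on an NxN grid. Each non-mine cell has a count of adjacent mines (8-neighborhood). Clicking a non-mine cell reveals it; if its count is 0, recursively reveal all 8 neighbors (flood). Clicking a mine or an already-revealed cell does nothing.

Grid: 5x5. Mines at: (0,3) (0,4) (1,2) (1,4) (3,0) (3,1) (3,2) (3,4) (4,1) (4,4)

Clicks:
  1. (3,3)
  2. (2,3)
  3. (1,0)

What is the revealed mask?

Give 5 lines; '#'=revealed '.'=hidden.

Click 1 (3,3) count=3: revealed 1 new [(3,3)] -> total=1
Click 2 (2,3) count=4: revealed 1 new [(2,3)] -> total=2
Click 3 (1,0) count=0: revealed 6 new [(0,0) (0,1) (1,0) (1,1) (2,0) (2,1)] -> total=8

Answer: ##...
##...
##.#.
...#.
.....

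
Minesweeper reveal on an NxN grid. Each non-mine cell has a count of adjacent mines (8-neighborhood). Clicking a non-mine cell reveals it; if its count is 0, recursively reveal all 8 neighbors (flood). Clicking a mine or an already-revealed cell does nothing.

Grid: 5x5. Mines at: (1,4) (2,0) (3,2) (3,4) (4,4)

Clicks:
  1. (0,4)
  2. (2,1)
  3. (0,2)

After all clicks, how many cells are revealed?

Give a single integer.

Answer: 12

Derivation:
Click 1 (0,4) count=1: revealed 1 new [(0,4)] -> total=1
Click 2 (2,1) count=2: revealed 1 new [(2,1)] -> total=2
Click 3 (0,2) count=0: revealed 10 new [(0,0) (0,1) (0,2) (0,3) (1,0) (1,1) (1,2) (1,3) (2,2) (2,3)] -> total=12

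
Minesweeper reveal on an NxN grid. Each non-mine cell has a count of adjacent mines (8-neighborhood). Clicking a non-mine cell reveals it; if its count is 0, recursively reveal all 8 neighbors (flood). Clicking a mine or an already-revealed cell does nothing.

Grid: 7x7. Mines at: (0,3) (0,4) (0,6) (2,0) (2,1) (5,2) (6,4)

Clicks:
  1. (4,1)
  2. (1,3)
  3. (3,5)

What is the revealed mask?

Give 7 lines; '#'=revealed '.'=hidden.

Click 1 (4,1) count=1: revealed 1 new [(4,1)] -> total=1
Click 2 (1,3) count=2: revealed 1 new [(1,3)] -> total=2
Click 3 (3,5) count=0: revealed 25 new [(1,2) (1,4) (1,5) (1,6) (2,2) (2,3) (2,4) (2,5) (2,6) (3,2) (3,3) (3,4) (3,5) (3,6) (4,2) (4,3) (4,4) (4,5) (4,6) (5,3) (5,4) (5,5) (5,6) (6,5) (6,6)] -> total=27

Answer: .......
..#####
..#####
..#####
.######
...####
.....##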